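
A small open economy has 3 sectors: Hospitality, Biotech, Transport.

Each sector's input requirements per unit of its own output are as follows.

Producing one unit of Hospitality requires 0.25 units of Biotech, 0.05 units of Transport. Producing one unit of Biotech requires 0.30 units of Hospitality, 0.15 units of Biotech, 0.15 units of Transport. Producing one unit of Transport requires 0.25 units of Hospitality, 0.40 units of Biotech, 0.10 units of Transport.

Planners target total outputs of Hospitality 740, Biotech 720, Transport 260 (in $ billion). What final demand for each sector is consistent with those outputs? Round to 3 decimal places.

d_1 = 459.000, d_2 = 323.000, d_3 = 89.000

I − A =
  [   1.00    -0.30    -0.25]
  [  -0.25     0.85    -0.40]
  [  -0.05    -0.15     0.90]
d = (I − A) x:
  d_1 = (+1.00)·740 + (-0.30)·720 + (-0.25)·260 = 459.000
  d_2 = (-0.25)·740 + (+0.85)·720 + (-0.40)·260 = 323.000
  d_3 = (-0.05)·740 + (-0.15)·720 + (+0.90)·260 = 89.000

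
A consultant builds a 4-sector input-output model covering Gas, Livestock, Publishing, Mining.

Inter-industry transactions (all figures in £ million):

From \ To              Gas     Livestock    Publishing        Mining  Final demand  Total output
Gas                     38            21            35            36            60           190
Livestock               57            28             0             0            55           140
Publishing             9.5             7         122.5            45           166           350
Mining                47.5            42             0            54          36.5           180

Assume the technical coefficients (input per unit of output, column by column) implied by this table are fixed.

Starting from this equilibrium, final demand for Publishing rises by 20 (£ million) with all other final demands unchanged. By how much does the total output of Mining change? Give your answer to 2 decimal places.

Δx_M = 2.61

Technical coefficients a_ij = z_ij / X_j:
  a_GG = 38/190 = 0.20, a_LG = 57/190 = 0.30, a_PG = 9.5/190 = 0.05, a_MG = 47.5/190 = 0.25
  a_GL = 21/140 = 0.15, a_LL = 28/140 = 0.20, a_PL = 7/140 = 0.05, a_ML = 42/140 = 0.30
  a_GP = 35/350 = 0.10, a_LP = 0/350 = 0.00, a_PP = 122.5/350 = 0.35, a_MP = 0/350 = 0.00
  a_GM = 36/180 = 0.20, a_LM = 0/180 = 0.00, a_PM = 45/180 = 0.25, a_MM = 54/180 = 0.30
I − A =
  [   0.80    -0.15    -0.10    -0.20]
  [  -0.30     0.80     0.00     0.00]
  [  -0.05    -0.05     0.65    -0.25]
  [  -0.25    -0.30     0.00     0.70]
Compute the cofactors C_ij = (−1)^(i+j)·(3×3 minor ij) of I−A; the adjugate is their transpose:
adj(I−A) = Cᵀ =
  [ 0.364000   0.118250   0.056000   0.124000]
  [ 0.136500   0.321750   0.021000   0.046500]
  [ 0.111000   0.103125   0.358500   0.159750]
  [ 0.188500   0.180125   0.029000   0.381250]
det(I−A) = Σ_j (I−A)_1j·C_1j = (0.80)(0.364000) + (-0.15)(0.136500) + (-0.10)(0.111000) + (-0.20)(0.188500) = 0.221925
(I − A)⁻¹ = adj(I−A) / det(I−A) ≈
  [   1.6402     0.5328     0.2523     0.5587]
  [   0.6151     1.4498     0.0946     0.2095]
  [   0.5002     0.4647     1.6154     0.7198]
  [   0.8494     0.8116     0.1307     1.7179]
Δx = (I − A)⁻¹ Δd with Δd having +20 in the Publishing component and 0 elsewhere.
So Δx_M = L_MP · (+20), where L_MP = adj(I−A)_MP / det(I−A) = 0.029000 / 0.221925.
Δx_M = 0.029000 × (+20) / 0.221925 = 0.58 / 0.221925 ≈ 2.61.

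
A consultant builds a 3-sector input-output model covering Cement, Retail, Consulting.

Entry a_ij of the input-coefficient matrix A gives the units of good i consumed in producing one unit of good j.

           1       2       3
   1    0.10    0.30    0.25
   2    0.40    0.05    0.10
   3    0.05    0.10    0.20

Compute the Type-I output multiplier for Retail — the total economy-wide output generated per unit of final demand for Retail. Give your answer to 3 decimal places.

m_2 = 1.939

I − A =
  [   0.90    -0.30    -0.25]
  [  -0.40     0.95    -0.10]
  [  -0.05    -0.10     0.80]
Cofactors of I−A, C_ij = (−1)^(i+j)·(minor ij) (rows/columns in the sector order above):
  C_11 = (0.95)(0.80) − (-0.10)(-0.10) = 0.7500
  C_12 = −[(-0.40)(0.80) − (-0.10)(-0.05)] = 0.3250
  C_13 = (-0.40)(-0.10) − (0.95)(-0.05) = 0.0875
  C_21 = −[(-0.30)(0.80) − (-0.25)(-0.10)] = 0.2650
  C_22 = (0.90)(0.80) − (-0.25)(-0.05) = 0.7075
  C_23 = −[(0.90)(-0.10) − (-0.30)(-0.05)] = 0.1050
  C_31 = (-0.30)(-0.10) − (-0.25)(0.95) = 0.2675
  C_32 = −[(0.90)(-0.10) − (-0.25)(-0.40)] = 0.1900
  C_33 = (0.90)(0.95) − (-0.30)(-0.40) = 0.7350
det(I−A) = Σ_j (I−A)_1j·C_1j = (0.90)(0.7500) + (-0.30)(0.3250) + (-0.25)(0.0875) = 0.555625
adj(I−A) = Cᵀ =
  [ 0.7500   0.2650   0.2675]
  [ 0.3250   0.7075   0.1900]
  [ 0.0875   0.1050   0.7350]
(I − A)⁻¹ = adj(I−A) / det(I−A) ≈
  [   1.3498     0.4769     0.4814]
  [   0.5849     1.2733     0.3420]
  [   0.1575     0.1890     1.3228]
The output multiplier for sector j is the column-j sum of the Leontief inverse (I − A)⁻¹ = adj(I−A) / det(I−A).
Column 2 of adj(I−A): (0.2650, 0.7075, 0.1050); det(I−A) = 0.555625.
m_2 = (0.2650 + 0.7075 + 0.1050) / 0.555625 = 1.0775 / 0.555625 ≈ 1.939.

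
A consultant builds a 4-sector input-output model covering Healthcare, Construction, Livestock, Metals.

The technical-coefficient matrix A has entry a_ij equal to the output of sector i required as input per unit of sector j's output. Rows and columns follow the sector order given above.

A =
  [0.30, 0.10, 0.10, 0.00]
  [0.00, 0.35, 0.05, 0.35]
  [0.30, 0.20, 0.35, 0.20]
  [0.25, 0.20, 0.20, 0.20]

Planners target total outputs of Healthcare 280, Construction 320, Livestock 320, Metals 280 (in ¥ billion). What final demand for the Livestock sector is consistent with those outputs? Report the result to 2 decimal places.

d_L = 4.00

I − A =
  [   0.70    -0.10    -0.10     0.00]
  [   0.00     0.65    -0.05    -0.35]
  [  -0.30    -0.20     0.65    -0.20]
  [  -0.25    -0.20    -0.20     0.80]
d = (I − A) x:
  d_H = (+0.70)·280 + (-0.10)·320 + (-0.10)·320 + (+0.00)·280 = 132.00
  d_C = (+0.00)·280 + (+0.65)·320 + (-0.05)·320 + (-0.35)·280 = 94.00
  d_L = (-0.30)·280 + (-0.20)·320 + (+0.65)·320 + (-0.20)·280 = 4.00
  d_M = (-0.25)·280 + (-0.20)·320 + (-0.20)·320 + (+0.80)·280 = 26.00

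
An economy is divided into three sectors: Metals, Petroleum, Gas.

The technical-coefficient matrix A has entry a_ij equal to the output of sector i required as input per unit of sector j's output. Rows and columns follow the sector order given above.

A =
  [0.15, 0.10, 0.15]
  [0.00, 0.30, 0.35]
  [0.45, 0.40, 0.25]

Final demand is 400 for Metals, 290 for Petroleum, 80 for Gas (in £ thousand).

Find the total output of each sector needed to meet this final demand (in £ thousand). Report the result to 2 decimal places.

I − A =
  [   0.85    -0.10    -0.15]
  [   0.00     0.70    -0.35]
  [  -0.45    -0.40     0.75]
Cofactors of I−A, C_ij = (−1)^(i+j)·(minor ij) (rows/columns in the sector order above):
  C_11 = (0.70)(0.75) − (-0.35)(-0.40) = 0.3850
  C_12 = −[(0.00)(0.75) − (-0.35)(-0.45)] = 0.1575
  C_13 = (0.00)(-0.40) − (0.70)(-0.45) = 0.3150
  C_21 = −[(-0.10)(0.75) − (-0.15)(-0.40)] = 0.1350
  C_22 = (0.85)(0.75) − (-0.15)(-0.45) = 0.5700
  C_23 = −[(0.85)(-0.40) − (-0.10)(-0.45)] = 0.3850
  C_31 = (-0.10)(-0.35) − (-0.15)(0.70) = 0.1400
  C_32 = −[(0.85)(-0.35) − (-0.15)(0.00)] = 0.2975
  C_33 = (0.85)(0.70) − (-0.10)(0.00) = 0.5950
det(I−A) = Σ_j (I−A)_1j·C_1j = (0.85)(0.3850) + (-0.10)(0.1575) + (-0.15)(0.3150) = 0.26425
adj(I−A) = Cᵀ =
  [ 0.3850   0.1350   0.1400]
  [ 0.1575   0.5700   0.2975]
  [ 0.3150   0.3850   0.5950]
(I − A)⁻¹ = adj(I−A) / det(I−A) ≈
  [   1.4570     0.5109     0.5298]
  [   0.5960     2.1570     1.1258]
  [   1.1921     1.4570     2.2517]
x = (I − A)⁻¹ d = adj(I−A)·d / det(I−A), with det(I−A) = 0.26425:
  x_M = (0.3850·400 + 0.1350·290 + 0.1400·80) / 0.26425 = 204.35 / 0.26425 ≈ 773.32
  x_P = (0.1575·400 + 0.5700·290 + 0.2975·80) / 0.26425 = 252.10 / 0.26425 ≈ 954.02
  x_G = (0.3150·400 + 0.3850·290 + 0.5950·80) / 0.26425 = 285.25 / 0.26425 ≈ 1079.47

x_M = 773.32, x_P = 954.02, x_G = 1079.47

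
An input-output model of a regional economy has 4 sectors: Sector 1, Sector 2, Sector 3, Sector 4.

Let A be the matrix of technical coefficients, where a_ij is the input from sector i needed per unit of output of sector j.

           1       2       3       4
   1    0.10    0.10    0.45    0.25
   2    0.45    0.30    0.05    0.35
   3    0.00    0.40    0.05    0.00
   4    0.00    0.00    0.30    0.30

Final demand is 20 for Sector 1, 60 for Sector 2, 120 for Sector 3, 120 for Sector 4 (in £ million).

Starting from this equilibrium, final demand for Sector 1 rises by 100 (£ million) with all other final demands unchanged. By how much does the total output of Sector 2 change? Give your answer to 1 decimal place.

Δx_2 = 111.5

I − A =
  [   0.90    -0.10    -0.45    -0.25]
  [  -0.45     0.70    -0.05    -0.35]
  [   0.00    -0.40     0.95     0.00]
  [   0.00     0.00    -0.30     0.70]
Compute the cofactors C_ij = (−1)^(i+j)·(3×3 minor ij) of I−A; the adjugate is their transpose:
adj(I−A) = Cᵀ =
  [ 0.409500   0.222500   0.287000   0.257500]
  [ 0.299250   0.598500   0.301500   0.406125]
  [ 0.126000   0.252000   0.409500   0.171000]
  [ 0.054000   0.108000   0.175500   0.456750]
det(I−A) = Σ_j (I−A)_1j·C_1j = (0.90)(0.409500) + (-0.10)(0.299250) + (-0.45)(0.126000) + (-0.25)(0.054000) = 0.268425
(I − A)⁻¹ = adj(I−A) / det(I−A) ≈
  [   1.5256     0.8289     1.0692     0.9593]
  [   1.1148     2.2297     1.1232     1.5130]
  [   0.4694     0.9388     1.5256     0.6370]
  [   0.2012     0.4023     0.6538     1.7016]
Δx = (I − A)⁻¹ Δd with Δd having +100 in the Sector 1 component and 0 elsewhere.
So Δx_2 = L_21 · (+100), where L_21 = adj(I−A)_21 / det(I−A) = 0.299250 / 0.268425.
Δx_2 = 0.299250 × (+100) / 0.268425 = 29.925 / 0.268425 ≈ 111.5.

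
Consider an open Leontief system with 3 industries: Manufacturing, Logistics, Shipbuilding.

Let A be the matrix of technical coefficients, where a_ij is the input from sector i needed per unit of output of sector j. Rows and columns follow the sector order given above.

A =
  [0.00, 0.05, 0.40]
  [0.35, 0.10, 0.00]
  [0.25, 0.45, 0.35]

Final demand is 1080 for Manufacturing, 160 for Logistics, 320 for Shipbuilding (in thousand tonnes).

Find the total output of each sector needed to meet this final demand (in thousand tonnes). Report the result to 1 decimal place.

x_1 = 1856.8, x_2 = 899.9, x_3 = 1829.4

I − A =
  [   1.00    -0.05    -0.40]
  [  -0.35     0.90     0.00]
  [  -0.25    -0.45     0.65]
Cofactors of I−A, C_ij = (−1)^(i+j)·(minor ij) (rows/columns in the sector order above):
  C_11 = (0.90)(0.65) − (0.00)(-0.45) = 0.5850
  C_12 = −[(-0.35)(0.65) − (0.00)(-0.25)] = 0.2275
  C_13 = (-0.35)(-0.45) − (0.90)(-0.25) = 0.3825
  C_21 = −[(-0.05)(0.65) − (-0.40)(-0.45)] = 0.2125
  C_22 = (1.00)(0.65) − (-0.40)(-0.25) = 0.5500
  C_23 = −[(1.00)(-0.45) − (-0.05)(-0.25)] = 0.4625
  C_31 = (-0.05)(0.00) − (-0.40)(0.90) = 0.3600
  C_32 = −[(1.00)(0.00) − (-0.40)(-0.35)] = 0.1400
  C_33 = (1.00)(0.90) − (-0.05)(-0.35) = 0.8825
det(I−A) = Σ_j (I−A)_1j·C_1j = (1.00)(0.5850) + (-0.05)(0.2275) + (-0.40)(0.3825) = 0.420625
adj(I−A) = Cᵀ =
  [ 0.5850   0.2125   0.3600]
  [ 0.2275   0.5500   0.1400]
  [ 0.3825   0.4625   0.8825]
(I − A)⁻¹ = adj(I−A) / det(I−A) ≈
  [   1.3908     0.5052     0.8559]
  [   0.5409     1.3076     0.3328]
  [   0.9094     1.0996     2.0981]
x = (I − A)⁻¹ d = adj(I−A)·d / det(I−A), with det(I−A) = 0.420625:
  x_1 = (0.5850·1080 + 0.2125·160 + 0.3600·320) / 0.420625 = 781.00 / 0.420625 ≈ 1856.8
  x_2 = (0.2275·1080 + 0.5500·160 + 0.1400·320) / 0.420625 = 378.50 / 0.420625 ≈ 899.9
  x_3 = (0.3825·1080 + 0.4625·160 + 0.8825·320) / 0.420625 = 769.50 / 0.420625 ≈ 1829.4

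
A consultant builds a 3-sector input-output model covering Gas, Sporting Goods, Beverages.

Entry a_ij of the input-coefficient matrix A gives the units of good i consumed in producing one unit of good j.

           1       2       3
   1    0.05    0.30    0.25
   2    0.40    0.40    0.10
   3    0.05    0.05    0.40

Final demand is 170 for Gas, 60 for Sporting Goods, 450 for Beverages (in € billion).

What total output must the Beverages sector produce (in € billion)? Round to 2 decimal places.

x_3 = 854.73

I − A =
  [   0.95    -0.30    -0.25]
  [  -0.40     0.60    -0.10]
  [  -0.05    -0.05     0.60]
Cofactors of I−A, C_ij = (−1)^(i+j)·(minor ij) (rows/columns in the sector order above):
  C_11 = (0.60)(0.60) − (-0.10)(-0.05) = 0.3550
  C_12 = −[(-0.40)(0.60) − (-0.10)(-0.05)] = 0.2450
  C_13 = (-0.40)(-0.05) − (0.60)(-0.05) = 0.0500
  C_21 = −[(-0.30)(0.60) − (-0.25)(-0.05)] = 0.1925
  C_22 = (0.95)(0.60) − (-0.25)(-0.05) = 0.5575
  C_23 = −[(0.95)(-0.05) − (-0.30)(-0.05)] = 0.0625
  C_31 = (-0.30)(-0.10) − (-0.25)(0.60) = 0.1800
  C_32 = −[(0.95)(-0.10) − (-0.25)(-0.40)] = 0.1950
  C_33 = (0.95)(0.60) − (-0.30)(-0.40) = 0.4500
det(I−A) = Σ_j (I−A)_1j·C_1j = (0.95)(0.3550) + (-0.30)(0.2450) + (-0.25)(0.0500) = 0.25125
adj(I−A) = Cᵀ =
  [ 0.3550   0.1925   0.1800]
  [ 0.2450   0.5575   0.1950]
  [ 0.0500   0.0625   0.4500]
(I − A)⁻¹ = adj(I−A) / det(I−A) ≈
  [   1.4129     0.7662     0.7164]
  [   0.9751     2.2189     0.7761]
  [   0.1990     0.2488     1.7910]
x = (I − A)⁻¹ d = adj(I−A)·d / det(I−A), with det(I−A) = 0.25125:
  x_1 = (0.3550·170 + 0.1925·60 + 0.1800·450) / 0.25125 = 152.90 / 0.25125 ≈ 608.56
  x_2 = (0.2450·170 + 0.5575·60 + 0.1950·450) / 0.25125 = 162.85 / 0.25125 ≈ 648.16
  x_3 = (0.0500·170 + 0.0625·60 + 0.4500·450) / 0.25125 = 214.75 / 0.25125 ≈ 854.73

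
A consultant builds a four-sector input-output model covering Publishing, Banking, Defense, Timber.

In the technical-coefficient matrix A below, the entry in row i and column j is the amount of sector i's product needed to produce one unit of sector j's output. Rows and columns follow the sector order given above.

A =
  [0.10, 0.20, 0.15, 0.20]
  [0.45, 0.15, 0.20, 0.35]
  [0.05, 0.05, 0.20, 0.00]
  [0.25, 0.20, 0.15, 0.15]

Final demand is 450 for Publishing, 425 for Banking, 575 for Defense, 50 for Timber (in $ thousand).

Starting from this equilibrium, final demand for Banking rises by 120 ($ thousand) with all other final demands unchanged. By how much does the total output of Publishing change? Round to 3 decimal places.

I − A =
  [   0.90    -0.20    -0.15    -0.20]
  [  -0.45     0.85    -0.20    -0.35]
  [  -0.05    -0.05     0.80     0.00]
  [  -0.25    -0.20    -0.15     0.85]
Compute the cofactors C_ij = (−1)^(i+j)·(3×3 minor ij) of I−A; the adjugate is their transpose:
adj(I−A) = Cᵀ =
  [ 0.510875   0.175875   0.175875   0.192625]
  [ 0.387125   0.564125   0.274250   0.323375]
  [ 0.056125   0.046250   0.432750   0.032250]
  [ 0.251250   0.192625   0.192625   0.519250]
det(I−A) = Σ_j (I−A)_1j·C_1j = (0.90)(0.510875) + (-0.20)(0.387125) + (-0.15)(0.056125) + (-0.20)(0.251250) = 0.32369375
(I − A)⁻¹ = adj(I−A) / det(I−A) ≈
  [   1.5783     0.5433     0.5433     0.5951]
  [   1.1960     1.7428     0.8473     0.9990]
  [   0.1734     0.1429     1.3369     0.0996]
  [   0.7762     0.5951     0.5951     1.6041]
Δx = (I − A)⁻¹ Δd with Δd having +120 in the Banking component and 0 elsewhere.
So Δx_1 = L_12 · (+120), where L_12 = adj(I−A)_12 / det(I−A) = 0.175875 / 0.32369375.
Δx_1 = 0.175875 × (+120) / 0.32369375 = 21.105 / 0.32369375 ≈ 65.201.

Δx_1 = 65.201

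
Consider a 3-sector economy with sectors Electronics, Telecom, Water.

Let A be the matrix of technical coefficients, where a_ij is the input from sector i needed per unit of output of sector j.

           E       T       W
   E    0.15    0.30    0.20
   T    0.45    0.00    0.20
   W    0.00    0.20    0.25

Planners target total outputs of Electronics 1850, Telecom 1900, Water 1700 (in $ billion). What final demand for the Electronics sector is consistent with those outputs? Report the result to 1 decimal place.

d_E = 662.5

I − A =
  [   0.85    -0.30    -0.20]
  [  -0.45     1.00    -0.20]
  [   0.00    -0.20     0.75]
d = (I − A) x:
  d_E = (+0.85)·1850 + (-0.30)·1900 + (-0.20)·1700 = 662.5
  d_T = (-0.45)·1850 + (+1.00)·1900 + (-0.20)·1700 = 727.5
  d_W = (+0.00)·1850 + (-0.20)·1900 + (+0.75)·1700 = 895.0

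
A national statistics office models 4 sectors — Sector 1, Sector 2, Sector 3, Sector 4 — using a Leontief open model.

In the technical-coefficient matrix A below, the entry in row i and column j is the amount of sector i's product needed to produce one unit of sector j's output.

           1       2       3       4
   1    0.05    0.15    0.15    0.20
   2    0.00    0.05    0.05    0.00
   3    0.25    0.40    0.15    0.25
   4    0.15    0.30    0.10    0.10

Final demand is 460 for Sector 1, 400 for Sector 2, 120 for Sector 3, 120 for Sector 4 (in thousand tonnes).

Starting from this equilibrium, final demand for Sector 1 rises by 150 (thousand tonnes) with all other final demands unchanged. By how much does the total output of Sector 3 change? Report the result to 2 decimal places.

I − A =
  [   0.95    -0.15    -0.15    -0.20]
  [   0.00     0.95    -0.05     0.00]
  [  -0.25    -0.40     0.85    -0.25]
  [  -0.15    -0.30    -0.10     0.90]
Compute the cofactors C_ij = (−1)^(i+j)·(3×3 minor ij) of I−A; the adjugate is their transpose:
adj(I−A) = Cᵀ =
  [ 0.681250   0.235250   0.157000   0.195000]
  [ 0.013125   0.633125   0.041250   0.014375]
  [ 0.249375   0.455625   0.783750   0.273125]
  [ 0.145625   0.300875   0.127000   0.710625]
det(I−A) = Σ_j (I−A)_1j·C_1j = (0.95)(0.681250) + (-0.15)(0.013125) + (-0.15)(0.249375) + (-0.20)(0.145625) = 0.5786875
(I − A)⁻¹ = adj(I−A) / det(I−A) ≈
  [   1.1772     0.4065     0.2713     0.3370]
  [   0.0227     1.0941     0.0713     0.0248]
  [   0.4309     0.7873     1.3544     0.4720]
  [   0.2516     0.5199     0.2195     1.2280]
Δx = (I − A)⁻¹ Δd with Δd having +150 in the Sector 1 component and 0 elsewhere.
So Δx_3 = L_31 · (+150), where L_31 = adj(I−A)_31 / det(I−A) = 0.249375 / 0.5786875.
Δx_3 = 0.249375 × (+150) / 0.5786875 = 37.40625 / 0.5786875 ≈ 64.64.

Δx_3 = 64.64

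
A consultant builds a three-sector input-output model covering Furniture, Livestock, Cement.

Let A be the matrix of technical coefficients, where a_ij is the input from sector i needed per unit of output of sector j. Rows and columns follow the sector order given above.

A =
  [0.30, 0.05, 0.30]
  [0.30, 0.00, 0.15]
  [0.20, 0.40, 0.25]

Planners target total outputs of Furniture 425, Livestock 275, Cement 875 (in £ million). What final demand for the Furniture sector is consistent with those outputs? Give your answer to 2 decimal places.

I − A =
  [   0.70    -0.05    -0.30]
  [  -0.30     1.00    -0.15]
  [  -0.20    -0.40     0.75]
d = (I − A) x:
  d_1 = (+0.70)·425 + (-0.05)·275 + (-0.30)·875 = 21.25
  d_2 = (-0.30)·425 + (+1.00)·275 + (-0.15)·875 = 16.25
  d_3 = (-0.20)·425 + (-0.40)·275 + (+0.75)·875 = 461.25

d_1 = 21.25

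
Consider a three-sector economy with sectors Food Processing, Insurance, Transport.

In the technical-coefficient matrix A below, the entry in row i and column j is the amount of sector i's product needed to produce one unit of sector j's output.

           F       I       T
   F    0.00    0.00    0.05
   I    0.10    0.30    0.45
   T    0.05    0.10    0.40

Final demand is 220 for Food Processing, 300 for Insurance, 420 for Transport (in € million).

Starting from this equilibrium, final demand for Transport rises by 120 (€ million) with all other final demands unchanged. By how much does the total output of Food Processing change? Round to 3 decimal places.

I − A =
  [   1.00     0.00    -0.05]
  [  -0.10     0.70    -0.45]
  [  -0.05    -0.10     0.60]
Cofactors of I−A, C_ij = (−1)^(i+j)·(minor ij) (rows/columns in the sector order above):
  C_11 = (0.70)(0.60) − (-0.45)(-0.10) = 0.3750
  C_12 = −[(-0.10)(0.60) − (-0.45)(-0.05)] = 0.0825
  C_13 = (-0.10)(-0.10) − (0.70)(-0.05) = 0.0450
  C_21 = −[(0.00)(0.60) − (-0.05)(-0.10)] = 0.0050
  C_22 = (1.00)(0.60) − (-0.05)(-0.05) = 0.5975
  C_23 = −[(1.00)(-0.10) − (0.00)(-0.05)] = 0.1000
  C_31 = (0.00)(-0.45) − (-0.05)(0.70) = 0.0350
  C_32 = −[(1.00)(-0.45) − (-0.05)(-0.10)] = 0.4550
  C_33 = (1.00)(0.70) − (0.00)(-0.10) = 0.7000
det(I−A) = Σ_j (I−A)_1j·C_1j = (1.00)(0.3750) + (0.00)(0.0825) + (-0.05)(0.0450) = 0.37275
adj(I−A) = Cᵀ =
  [ 0.3750   0.0050   0.0350]
  [ 0.0825   0.5975   0.4550]
  [ 0.0450   0.1000   0.7000]
(I − A)⁻¹ = adj(I−A) / det(I−A) ≈
  [   1.0060     0.0134     0.0939]
  [   0.2213     1.6030     1.2207]
  [   0.1207     0.2683     1.8779]
Δx = (I − A)⁻¹ Δd with Δd having +120 in the Transport component and 0 elsewhere.
So Δx_F = L_FT · (+120), where L_FT = adj(I−A)_FT / det(I−A) = 0.0350 / 0.37275.
Δx_F = 0.0350 × (+120) / 0.37275 = 4.20 / 0.37275 ≈ 11.268.

Δx_F = 11.268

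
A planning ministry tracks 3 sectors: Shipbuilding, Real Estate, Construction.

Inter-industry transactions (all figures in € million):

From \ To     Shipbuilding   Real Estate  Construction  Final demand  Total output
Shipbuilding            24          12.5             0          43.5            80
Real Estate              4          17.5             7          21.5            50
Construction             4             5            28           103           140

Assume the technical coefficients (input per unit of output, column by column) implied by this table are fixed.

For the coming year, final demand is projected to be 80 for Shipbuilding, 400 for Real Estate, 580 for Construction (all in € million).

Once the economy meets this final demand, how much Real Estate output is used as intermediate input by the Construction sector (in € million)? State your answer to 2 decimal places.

z_RC = 41.82

Technical coefficients a_ij = z_ij / X_j:
  a_SS = 24/80 = 0.30, a_RS = 4/80 = 0.05, a_CS = 4/80 = 0.05
  a_SR = 12.5/50 = 0.25, a_RR = 17.5/50 = 0.35, a_CR = 5/50 = 0.10
  a_SC = 0/140 = 0.00, a_RC = 7/140 = 0.05, a_CC = 28/140 = 0.20
I − A =
  [   0.70    -0.25     0.00]
  [  -0.05     0.65    -0.05]
  [  -0.05    -0.10     0.80]
Cofactors of I−A, C_ij = (−1)^(i+j)·(minor ij) (rows/columns in the sector order above):
  C_11 = (0.65)(0.80) − (-0.05)(-0.10) = 0.5150
  C_12 = −[(-0.05)(0.80) − (-0.05)(-0.05)] = 0.0425
  C_13 = (-0.05)(-0.10) − (0.65)(-0.05) = 0.0375
  C_21 = −[(-0.25)(0.80) − (0.00)(-0.10)] = 0.2000
  C_22 = (0.70)(0.80) − (0.00)(-0.05) = 0.5600
  C_23 = −[(0.70)(-0.10) − (-0.25)(-0.05)] = 0.0825
  C_31 = (-0.25)(-0.05) − (0.00)(0.65) = 0.0125
  C_32 = −[(0.70)(-0.05) − (0.00)(-0.05)] = 0.0350
  C_33 = (0.70)(0.65) − (-0.25)(-0.05) = 0.4425
det(I−A) = Σ_j (I−A)_1j·C_1j = (0.70)(0.5150) + (-0.25)(0.0425) + (0.00)(0.0375) = 0.349875
adj(I−A) = Cᵀ =
  [ 0.5150   0.2000   0.0125]
  [ 0.0425   0.5600   0.0350]
  [ 0.0375   0.0825   0.4425]
(I − A)⁻¹ = adj(I−A) / det(I−A) ≈
  [   1.4720     0.5716     0.0357]
  [   0.1215     1.6006     0.1000]
  [   0.1072     0.2358     1.2647]
First solve x = (I − A)⁻¹ d = adj(I−A)·d / det(I−A); in particular x_C = (0.0375·80 + 0.0825·400 + 0.4425·580) / 0.349875 = 292.65 / 0.349875 ≈ 836.4416.
Intermediate flow from R to C: z_RC = a_RC · x_C = 0.05 × 292.65 / 0.349875 = 14.6325 / 0.349875 ≈ 41.82.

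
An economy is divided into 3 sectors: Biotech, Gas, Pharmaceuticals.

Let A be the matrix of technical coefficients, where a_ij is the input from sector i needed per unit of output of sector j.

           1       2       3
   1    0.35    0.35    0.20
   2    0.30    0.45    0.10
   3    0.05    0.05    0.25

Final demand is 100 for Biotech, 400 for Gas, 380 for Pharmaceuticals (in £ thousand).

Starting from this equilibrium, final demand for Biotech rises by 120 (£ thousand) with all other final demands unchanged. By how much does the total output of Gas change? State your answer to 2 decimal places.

Δx_2 = 156.93

I − A =
  [   0.65    -0.35    -0.20]
  [  -0.30     0.55    -0.10]
  [  -0.05    -0.05     0.75]
Cofactors of I−A, C_ij = (−1)^(i+j)·(minor ij) (rows/columns in the sector order above):
  C_11 = (0.55)(0.75) − (-0.10)(-0.05) = 0.4075
  C_12 = −[(-0.30)(0.75) − (-0.10)(-0.05)] = 0.2300
  C_13 = (-0.30)(-0.05) − (0.55)(-0.05) = 0.0425
  C_21 = −[(-0.35)(0.75) − (-0.20)(-0.05)] = 0.2725
  C_22 = (0.65)(0.75) − (-0.20)(-0.05) = 0.4775
  C_23 = −[(0.65)(-0.05) − (-0.35)(-0.05)] = 0.0500
  C_31 = (-0.35)(-0.10) − (-0.20)(0.55) = 0.1450
  C_32 = −[(0.65)(-0.10) − (-0.20)(-0.30)] = 0.1250
  C_33 = (0.65)(0.55) − (-0.35)(-0.30) = 0.2525
det(I−A) = Σ_j (I−A)_1j·C_1j = (0.65)(0.4075) + (-0.35)(0.2300) + (-0.20)(0.0425) = 0.175875
adj(I−A) = Cᵀ =
  [ 0.4075   0.2725   0.1450]
  [ 0.2300   0.4775   0.1250]
  [ 0.0425   0.0500   0.2525]
(I − A)⁻¹ = adj(I−A) / det(I−A) ≈
  [   2.3170     1.5494     0.8244]
  [   1.3077     2.7150     0.7107]
  [   0.2416     0.2843     1.4357]
Δx = (I − A)⁻¹ Δd with Δd having +120 in the Biotech component and 0 elsewhere.
So Δx_2 = L_21 · (+120), where L_21 = adj(I−A)_21 / det(I−A) = 0.2300 / 0.175875.
Δx_2 = 0.2300 × (+120) / 0.175875 = 27.60 / 0.175875 ≈ 156.93.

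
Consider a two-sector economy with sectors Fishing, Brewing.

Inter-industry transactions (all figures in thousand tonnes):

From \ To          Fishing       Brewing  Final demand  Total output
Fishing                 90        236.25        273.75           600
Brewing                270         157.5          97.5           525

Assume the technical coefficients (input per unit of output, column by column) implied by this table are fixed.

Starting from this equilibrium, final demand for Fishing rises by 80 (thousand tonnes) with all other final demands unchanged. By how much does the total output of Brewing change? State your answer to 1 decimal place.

Δx_B = 91.7

Technical coefficients a_ij = z_ij / X_j:
  a_FF = 90/600 = 0.15, a_BF = 270/600 = 0.45
  a_FB = 236.25/525 = 0.45, a_BB = 157.5/525 = 0.30
I − A =
  [   0.85    -0.45]
  [  -0.45     0.70]
det(I−A) = (0.85)(0.70) − (-0.45)(-0.45) = 0.3925
adj(I−A) = [[0.70, 0.45], [0.45, 0.85]]
(I − A)⁻¹ = adj(I−A) / det(I−A) ≈
  [   1.7834     1.1465]
  [   1.1465     2.1656]
Δx = (I − A)⁻¹ Δd with Δd having +80 in the Fishing component and 0 elsewhere.
So Δx_B = L_BF · (+80), where L_BF = adj(I−A)_BF / det(I−A) = 0.45 / 0.3925.
Δx_B = 0.45 × (+80) / 0.3925 = 36.00 / 0.3925 ≈ 91.7.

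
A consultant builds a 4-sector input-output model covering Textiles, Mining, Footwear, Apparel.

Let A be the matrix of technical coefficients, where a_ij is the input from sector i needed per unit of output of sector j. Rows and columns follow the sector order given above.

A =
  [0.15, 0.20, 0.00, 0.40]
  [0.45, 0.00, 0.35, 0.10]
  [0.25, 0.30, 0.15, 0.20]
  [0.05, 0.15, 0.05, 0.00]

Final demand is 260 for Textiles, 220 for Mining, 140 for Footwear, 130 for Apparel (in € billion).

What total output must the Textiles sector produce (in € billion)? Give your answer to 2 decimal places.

x_T = 638.88

I − A =
  [   0.85    -0.20     0.00    -0.40]
  [  -0.45     1.00    -0.35    -0.10]
  [  -0.25    -0.30     0.85    -0.20]
  [  -0.05    -0.15    -0.05     1.00]
Compute the cofactors C_ij = (−1)^(i+j)·(3×3 minor ij) of I−A; the adjugate is their transpose:
adj(I−A) = Cᵀ =
  [ 0.710250   0.225000   0.112000   0.329000]
  [ 0.474500   0.692000   0.303750   0.319750]
  [ 0.406250   0.341500   0.699250   0.336500]
  [ 0.127000   0.132125   0.086125   0.539250]
det(I−A) = Σ_j (I−A)_1j·C_1j = (0.85)(0.710250) + (-0.20)(0.474500) + (0.00)(0.406250) + (-0.40)(0.127000) = 0.4580125
(I − A)⁻¹ = adj(I−A) / det(I−A) ≈
  [   1.5507     0.4913     0.2445     0.7183]
  [   1.0360     1.5109     0.6632     0.6981]
  [   0.8870     0.7456     1.5267     0.7347]
  [   0.2773     0.2885     0.1880     1.1774]
x = (I − A)⁻¹ d = adj(I−A)·d / det(I−A), with det(I−A) = 0.4580125:
  x_T = (0.710250·260 + 0.225000·220 + 0.112000·140 + 0.329000·130) / 0.4580125 = 292.615 / 0.4580125 ≈ 638.88
  x_M = (0.474500·260 + 0.692000·220 + 0.303750·140 + 0.319750·130) / 0.4580125 = 359.7025 / 0.4580125 ≈ 785.36
  x_F = (0.406250·260 + 0.341500·220 + 0.699250·140 + 0.336500·130) / 0.4580125 = 322.395 / 0.4580125 ≈ 703.90
  x_A = (0.127000·260 + 0.132125·220 + 0.086125·140 + 0.539250·130) / 0.4580125 = 144.2475 / 0.4580125 ≈ 314.94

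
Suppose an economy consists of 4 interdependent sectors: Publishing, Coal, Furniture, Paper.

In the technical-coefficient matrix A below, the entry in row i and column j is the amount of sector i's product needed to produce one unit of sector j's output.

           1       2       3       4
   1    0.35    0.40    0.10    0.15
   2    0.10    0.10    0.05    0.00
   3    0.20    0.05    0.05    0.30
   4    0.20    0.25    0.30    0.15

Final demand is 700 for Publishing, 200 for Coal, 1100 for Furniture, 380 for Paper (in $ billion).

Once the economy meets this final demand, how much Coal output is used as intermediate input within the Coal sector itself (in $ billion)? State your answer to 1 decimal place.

z_22 = 59.9

I − A =
  [   0.65    -0.40    -0.10    -0.15]
  [  -0.10     0.90    -0.05     0.00]
  [  -0.20    -0.05     0.95    -0.30]
  [  -0.20    -0.25    -0.30     0.85]
Compute the cofactors C_ij = (−1)^(i+j)·(3×3 minor ij) of I−A; the adjugate is their transpose:
adj(I−A) = Cᵀ =
  [ 0.639875   0.336625   0.135875   0.160875]
  [ 0.083250   0.405875   0.039125   0.028500]
  [ 0.218750   0.174375   0.432500   0.191250]
  [ 0.252250   0.260125   0.196125   0.493625]
det(I−A) = Σ_j (I−A)_1j·C_1j = (0.65)(0.639875) + (-0.40)(0.083250) + (-0.10)(0.218750) + (-0.15)(0.252250) = 0.32290625
(I − A)⁻¹ = adj(I−A) / det(I−A) ≈
  [   1.9816     1.0425     0.4208     0.4982]
  [   0.2578     1.2569     0.1212     0.0883]
  [   0.6774     0.5400     1.3394     0.5923]
  [   0.7812     0.8056     0.6074     1.5287]
First solve x = (I − A)⁻¹ d = adj(I−A)·d / det(I−A); in particular x_2 = (0.083250·700 + 0.405875·200 + 0.039125·1100 + 0.028500·380) / 0.32290625 = 193.3175 / 0.32290625 ≈ 598.680.
Intermediate flow from 2 to 2: z_22 = a_22 · x_2 = 0.10 × 193.3175 / 0.32290625 = 19.33175 / 0.32290625 ≈ 59.9.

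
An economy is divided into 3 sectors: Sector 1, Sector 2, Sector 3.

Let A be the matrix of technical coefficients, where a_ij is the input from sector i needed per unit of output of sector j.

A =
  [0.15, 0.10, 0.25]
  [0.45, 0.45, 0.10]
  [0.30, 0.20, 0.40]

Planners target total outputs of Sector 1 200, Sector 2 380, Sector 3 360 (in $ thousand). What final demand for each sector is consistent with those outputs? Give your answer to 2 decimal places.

I − A =
  [   0.85    -0.10    -0.25]
  [  -0.45     0.55    -0.10]
  [  -0.30    -0.20     0.60]
d = (I − A) x:
  d_1 = (+0.85)·200 + (-0.10)·380 + (-0.25)·360 = 42.00
  d_2 = (-0.45)·200 + (+0.55)·380 + (-0.10)·360 = 83.00
  d_3 = (-0.30)·200 + (-0.20)·380 + (+0.60)·360 = 80.00

d_1 = 42.00, d_2 = 83.00, d_3 = 80.00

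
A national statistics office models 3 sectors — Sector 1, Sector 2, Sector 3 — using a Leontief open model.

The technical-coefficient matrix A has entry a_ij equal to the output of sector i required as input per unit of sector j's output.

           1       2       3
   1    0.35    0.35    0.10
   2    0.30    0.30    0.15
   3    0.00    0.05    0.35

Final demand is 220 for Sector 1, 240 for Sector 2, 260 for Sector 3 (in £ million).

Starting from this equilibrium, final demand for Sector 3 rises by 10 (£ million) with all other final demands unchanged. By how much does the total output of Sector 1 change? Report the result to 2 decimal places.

I − A =
  [   0.65    -0.35    -0.10]
  [  -0.30     0.70    -0.15]
  [   0.00    -0.05     0.65]
Cofactors of I−A, C_ij = (−1)^(i+j)·(minor ij) (rows/columns in the sector order above):
  C_11 = (0.70)(0.65) − (-0.15)(-0.05) = 0.4475
  C_12 = −[(-0.30)(0.65) − (-0.15)(0.00)] = 0.1950
  C_13 = (-0.30)(-0.05) − (0.70)(0.00) = 0.0150
  C_21 = −[(-0.35)(0.65) − (-0.10)(-0.05)] = 0.2325
  C_22 = (0.65)(0.65) − (-0.10)(0.00) = 0.4225
  C_23 = −[(0.65)(-0.05) − (-0.35)(0.00)] = 0.0325
  C_31 = (-0.35)(-0.15) − (-0.10)(0.70) = 0.1225
  C_32 = −[(0.65)(-0.15) − (-0.10)(-0.30)] = 0.1275
  C_33 = (0.65)(0.70) − (-0.35)(-0.30) = 0.3500
det(I−A) = Σ_j (I−A)_1j·C_1j = (0.65)(0.4475) + (-0.35)(0.1950) + (-0.10)(0.0150) = 0.221125
adj(I−A) = Cᵀ =
  [ 0.4475   0.2325   0.1225]
  [ 0.1950   0.4225   0.1275]
  [ 0.0150   0.0325   0.3500]
(I − A)⁻¹ = adj(I−A) / det(I−A) ≈
  [   2.0237     1.0514     0.5540]
  [   0.8819     1.9107     0.5766]
  [   0.0678     0.1470     1.5828]
Δx = (I − A)⁻¹ Δd with Δd having +10 in the Sector 3 component and 0 elsewhere.
So Δx_1 = L_13 · (+10), where L_13 = adj(I−A)_13 / det(I−A) = 0.1225 / 0.221125.
Δx_1 = 0.1225 × (+10) / 0.221125 = 1.225 / 0.221125 ≈ 5.54.

Δx_1 = 5.54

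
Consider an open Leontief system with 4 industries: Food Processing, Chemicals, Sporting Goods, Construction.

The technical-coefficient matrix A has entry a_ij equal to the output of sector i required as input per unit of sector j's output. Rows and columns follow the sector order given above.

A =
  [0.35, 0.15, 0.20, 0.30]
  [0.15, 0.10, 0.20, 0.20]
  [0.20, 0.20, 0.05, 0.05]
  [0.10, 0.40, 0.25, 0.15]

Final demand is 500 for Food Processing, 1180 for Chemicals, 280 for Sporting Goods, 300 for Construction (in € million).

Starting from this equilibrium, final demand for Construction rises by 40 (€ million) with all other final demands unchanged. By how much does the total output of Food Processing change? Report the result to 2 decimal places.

Δx_1 = 44.83

I − A =
  [   0.65    -0.15    -0.20    -0.30]
  [  -0.15     0.90    -0.20    -0.20]
  [  -0.20    -0.20     0.95    -0.05]
  [  -0.10    -0.40    -0.25     0.85]
Compute the cofactors C_ij = (−1)^(i+j)·(3×3 minor ij) of I−A; the adjugate is their transpose:
adj(I−A) = Cᵀ =
  [ 0.591500   0.286250   0.261500   0.291500]
  [ 0.183250   0.438250   0.177750   0.178250]
  [ 0.174000   0.167750   0.378125   0.123125]
  [ 0.207000   0.289250   0.225625   0.460375]
det(I−A) = Σ_j (I−A)_1j·C_1j = (0.65)(0.591500) + (-0.15)(0.183250) + (-0.20)(0.174000) + (-0.30)(0.207000) = 0.2600875
(I − A)⁻¹ = adj(I−A) / det(I−A) ≈
  [   2.2742     1.1006     1.0054     1.1208]
  [   0.7046     1.6850     0.6834     0.6853]
  [   0.6690     0.6450     1.4538     0.4734]
  [   0.7959     1.1121     0.8675     1.7701]
Δx = (I − A)⁻¹ Δd with Δd having +40 in the Construction component and 0 elsewhere.
So Δx_1 = L_14 · (+40), where L_14 = adj(I−A)_14 / det(I−A) = 0.291500 / 0.2600875.
Δx_1 = 0.291500 × (+40) / 0.2600875 = 11.66 / 0.2600875 ≈ 44.83.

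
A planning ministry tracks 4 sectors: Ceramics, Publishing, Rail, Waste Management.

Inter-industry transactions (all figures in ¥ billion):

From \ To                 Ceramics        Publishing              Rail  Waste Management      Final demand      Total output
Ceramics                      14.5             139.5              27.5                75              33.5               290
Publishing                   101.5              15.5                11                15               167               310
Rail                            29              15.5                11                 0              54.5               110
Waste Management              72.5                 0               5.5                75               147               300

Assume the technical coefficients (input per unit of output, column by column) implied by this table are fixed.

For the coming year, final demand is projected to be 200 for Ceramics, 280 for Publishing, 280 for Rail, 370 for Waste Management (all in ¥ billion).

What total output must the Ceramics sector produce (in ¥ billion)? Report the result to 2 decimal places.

Technical coefficients a_ij = z_ij / X_j:
  a_CC = 14.5/290 = 0.05, a_PC = 101.5/290 = 0.35, a_RC = 29/290 = 0.10, a_WC = 72.5/290 = 0.25
  a_CP = 139.5/310 = 0.45, a_PP = 15.5/310 = 0.05, a_RP = 15.5/310 = 0.05, a_WP = 0/310 = 0.00
  a_CR = 27.5/110 = 0.25, a_PR = 11/110 = 0.10, a_RR = 11/110 = 0.10, a_WR = 5.5/110 = 0.05
  a_CW = 75/300 = 0.25, a_PW = 15/300 = 0.05, a_RW = 0/300 = 0.00, a_WW = 75/300 = 0.25
I − A =
  [   0.95    -0.45    -0.25    -0.25]
  [  -0.35     0.95    -0.10    -0.05]
  [  -0.10    -0.05     0.90     0.00]
  [  -0.25     0.00    -0.05     0.75]
Compute the cofactors C_ij = (−1)^(i+j)·(3×3 minor ij) of I−A; the adjugate is their transpose:
adj(I−A) = Cᵀ =
  [ 0.637375   0.313750   0.224875   0.233375]
  [ 0.255250   0.565000   0.140500   0.122750]
  [ 0.085000   0.066250   0.493750   0.032750]
  [ 0.218125   0.109000   0.107875   0.633125]
det(I−A) = Σ_j (I−A)_1j·C_1j = (0.95)(0.637375) + (-0.45)(0.255250) + (-0.25)(0.085000) + (-0.25)(0.218125) = 0.4148625
(I − A)⁻¹ = adj(I−A) / det(I−A) ≈
  [   1.5364     0.7563     0.5420     0.5625]
  [   0.6153     1.3619     0.3387     0.2959]
  [   0.2049     0.1597     1.1902     0.0789]
  [   0.5258     0.2627     0.2600     1.5261]
x = (I − A)⁻¹ d = adj(I−A)·d / det(I−A), with det(I−A) = 0.4148625:
  x_C = (0.637375·200 + 0.313750·280 + 0.224875·280 + 0.233375·370) / 0.4148625 = 364.63875 / 0.4148625 ≈ 878.94
  x_P = (0.255250·200 + 0.565000·280 + 0.140500·280 + 0.122750·370) / 0.4148625 = 294.0075 / 0.4148625 ≈ 708.69
  x_R = (0.085000·200 + 0.066250·280 + 0.493750·280 + 0.032750·370) / 0.4148625 = 185.9175 / 0.4148625 ≈ 448.14
  x_W = (0.218125·200 + 0.109000·280 + 0.107875·280 + 0.633125·370) / 0.4148625 = 338.60625 / 0.4148625 ≈ 816.19

x_C = 878.94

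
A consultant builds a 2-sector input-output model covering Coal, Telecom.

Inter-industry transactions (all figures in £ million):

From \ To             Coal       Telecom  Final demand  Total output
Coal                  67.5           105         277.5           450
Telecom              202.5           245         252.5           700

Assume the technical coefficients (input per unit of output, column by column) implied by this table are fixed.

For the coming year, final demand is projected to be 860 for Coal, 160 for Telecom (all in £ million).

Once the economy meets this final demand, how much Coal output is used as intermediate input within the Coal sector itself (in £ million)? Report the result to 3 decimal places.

z_11 = 180.309

Technical coefficients a_ij = z_ij / X_j:
  a_11 = 67.5/450 = 0.15, a_21 = 202.5/450 = 0.45
  a_12 = 105/700 = 0.15, a_22 = 245/700 = 0.35
I − A =
  [   0.85    -0.15]
  [  -0.45     0.65]
det(I−A) = (0.85)(0.65) − (-0.15)(-0.45) = 0.4850
adj(I−A) = [[0.65, 0.15], [0.45, 0.85]]
(I − A)⁻¹ = adj(I−A) / det(I−A) ≈
  [   1.3402     0.3093]
  [   0.9278     1.7526]
First solve x = (I − A)⁻¹ d = adj(I−A)·d / det(I−A); in particular x_1 = (0.65·860 + 0.15·160) / 0.4850 = 583.00 / 0.4850 ≈ 1202.06186.
Intermediate flow from 1 to 1: z_11 = a_11 · x_1 = 0.15 × 583.00 / 0.4850 = 87.45 / 0.4850 ≈ 180.309.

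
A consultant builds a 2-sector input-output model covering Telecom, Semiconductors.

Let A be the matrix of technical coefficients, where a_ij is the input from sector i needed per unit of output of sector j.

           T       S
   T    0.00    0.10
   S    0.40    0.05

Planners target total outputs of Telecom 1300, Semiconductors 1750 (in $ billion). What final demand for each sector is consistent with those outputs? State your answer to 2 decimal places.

I − A =
  [   1.00    -0.10]
  [  -0.40     0.95]
d = (I − A) x:
  d_T = (+1.00)·1300 + (-0.10)·1750 = 1125.00
  d_S = (-0.40)·1300 + (+0.95)·1750 = 1142.50

d_T = 1125.00, d_S = 1142.50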